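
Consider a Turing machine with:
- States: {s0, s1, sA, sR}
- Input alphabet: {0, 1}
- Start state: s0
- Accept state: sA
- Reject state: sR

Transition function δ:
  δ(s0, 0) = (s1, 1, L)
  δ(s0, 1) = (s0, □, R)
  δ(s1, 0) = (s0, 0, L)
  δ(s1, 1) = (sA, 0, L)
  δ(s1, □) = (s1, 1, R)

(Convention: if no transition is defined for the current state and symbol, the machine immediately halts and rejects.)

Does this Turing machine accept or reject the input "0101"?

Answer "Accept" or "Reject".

Execution trace:
Initial: [s0]0101
Step 1: δ(s0, 0) = (s1, 1, L) → [s1]□1101
Step 2: δ(s1, □) = (s1, 1, R) → 1[s1]1101
Step 3: δ(s1, 1) = (sA, 0, L) → [sA]10101

The machine reaches the accept state sA and halts.

Answer: Accept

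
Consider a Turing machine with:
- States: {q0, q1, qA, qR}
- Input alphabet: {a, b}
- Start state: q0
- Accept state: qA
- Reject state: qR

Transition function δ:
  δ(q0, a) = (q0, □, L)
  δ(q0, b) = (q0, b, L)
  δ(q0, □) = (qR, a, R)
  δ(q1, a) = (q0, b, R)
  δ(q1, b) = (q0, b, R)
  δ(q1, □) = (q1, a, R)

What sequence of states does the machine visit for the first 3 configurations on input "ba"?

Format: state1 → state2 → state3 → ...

Execution trace:
Initial: [q0]ba
Step 1: δ(q0, b) = (q0, b, L) → [q0]□ba
Step 2: δ(q0, □) = (qR, a, R) → a[qR]ba

The machine reaches the reject state qR and halts.

State sequence: q0 → q0 → qR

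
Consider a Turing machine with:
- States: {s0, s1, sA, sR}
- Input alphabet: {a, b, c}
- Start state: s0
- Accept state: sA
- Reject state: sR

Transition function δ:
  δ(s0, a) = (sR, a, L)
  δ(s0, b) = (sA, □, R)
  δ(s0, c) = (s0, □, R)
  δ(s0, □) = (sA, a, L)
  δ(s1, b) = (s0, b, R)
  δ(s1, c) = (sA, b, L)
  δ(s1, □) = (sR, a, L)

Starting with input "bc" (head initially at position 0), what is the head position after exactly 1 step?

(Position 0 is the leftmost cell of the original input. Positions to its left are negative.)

Execution trace (head position shown):
Step 0: [s0]bc  (head at position 0)
Step 1: move right → □[sA]c  (head at position 1)

After 1 step, the head is at position 1.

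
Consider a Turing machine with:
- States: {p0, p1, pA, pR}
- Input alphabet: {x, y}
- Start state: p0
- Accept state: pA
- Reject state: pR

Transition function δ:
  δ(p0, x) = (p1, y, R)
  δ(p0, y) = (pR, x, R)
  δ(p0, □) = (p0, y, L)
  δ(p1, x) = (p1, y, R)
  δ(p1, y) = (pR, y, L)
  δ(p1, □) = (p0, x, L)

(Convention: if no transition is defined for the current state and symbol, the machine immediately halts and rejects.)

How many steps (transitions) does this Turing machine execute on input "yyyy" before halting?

Execution trace:
Initial: [p0]yyyy
Step 1: δ(p0, y) = (pR, x, R) → x[pR]yyy

The machine reaches the reject state pR and halts.

The machine executed 1 step before halting.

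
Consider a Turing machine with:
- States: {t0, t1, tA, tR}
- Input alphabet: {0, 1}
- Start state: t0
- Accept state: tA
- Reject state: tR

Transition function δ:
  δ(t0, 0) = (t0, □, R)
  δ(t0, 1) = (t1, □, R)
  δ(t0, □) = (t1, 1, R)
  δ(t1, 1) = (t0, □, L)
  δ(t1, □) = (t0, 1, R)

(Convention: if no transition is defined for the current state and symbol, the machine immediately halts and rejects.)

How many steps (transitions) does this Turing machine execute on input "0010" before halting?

Execution trace:
Initial: [t0]0010
Step 1: δ(t0, 0) = (t0, □, R) → □[t0]010
Step 2: δ(t0, 0) = (t0, □, R) → □□[t0]10
Step 3: δ(t0, 1) = (t1, □, R) → □□□[t1]0

No transition is defined for δ(t1, 0). By convention the machine halts and rejects.

The machine executed 3 steps before halting.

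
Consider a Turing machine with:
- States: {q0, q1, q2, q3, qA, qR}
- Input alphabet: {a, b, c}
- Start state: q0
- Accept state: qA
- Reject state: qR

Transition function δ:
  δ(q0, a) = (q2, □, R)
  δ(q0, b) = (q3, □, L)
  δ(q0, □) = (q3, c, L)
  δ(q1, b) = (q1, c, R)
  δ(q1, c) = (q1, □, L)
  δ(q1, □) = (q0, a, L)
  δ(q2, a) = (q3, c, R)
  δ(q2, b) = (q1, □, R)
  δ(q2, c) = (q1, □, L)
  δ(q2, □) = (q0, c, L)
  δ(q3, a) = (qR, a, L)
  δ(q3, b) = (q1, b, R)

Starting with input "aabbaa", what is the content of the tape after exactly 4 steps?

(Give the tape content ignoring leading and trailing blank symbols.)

Execution trace:
Initial: [q0]aabbaa
Step 1: δ(q0, a) = (q2, □, R) → □[q2]abbaa
Step 2: δ(q2, a) = (q3, c, R) → □c[q3]bbaa
Step 3: δ(q3, b) = (q1, b, R) → □cb[q1]baa
Step 4: δ(q1, b) = (q1, c, R) → □cbc[q1]aa

No transition is defined for δ(q1, a). By convention the machine halts and rejects.

After 4 steps, the tape (ignoring leading/trailing blanks) is: cbcaa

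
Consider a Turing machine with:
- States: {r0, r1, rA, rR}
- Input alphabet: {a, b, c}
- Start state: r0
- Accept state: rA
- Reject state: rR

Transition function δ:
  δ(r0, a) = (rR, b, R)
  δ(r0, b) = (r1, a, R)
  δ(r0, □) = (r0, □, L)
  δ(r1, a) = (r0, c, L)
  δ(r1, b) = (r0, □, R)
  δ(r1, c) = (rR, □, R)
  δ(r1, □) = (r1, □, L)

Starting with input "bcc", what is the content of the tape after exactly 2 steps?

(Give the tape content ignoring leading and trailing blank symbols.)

Execution trace:
Initial: [r0]bcc
Step 1: δ(r0, b) = (r1, a, R) → a[r1]cc
Step 2: δ(r1, c) = (rR, □, R) → a□[rR]c

The machine reaches the reject state rR and halts.

After 2 steps, the tape (ignoring leading/trailing blanks) is: a□c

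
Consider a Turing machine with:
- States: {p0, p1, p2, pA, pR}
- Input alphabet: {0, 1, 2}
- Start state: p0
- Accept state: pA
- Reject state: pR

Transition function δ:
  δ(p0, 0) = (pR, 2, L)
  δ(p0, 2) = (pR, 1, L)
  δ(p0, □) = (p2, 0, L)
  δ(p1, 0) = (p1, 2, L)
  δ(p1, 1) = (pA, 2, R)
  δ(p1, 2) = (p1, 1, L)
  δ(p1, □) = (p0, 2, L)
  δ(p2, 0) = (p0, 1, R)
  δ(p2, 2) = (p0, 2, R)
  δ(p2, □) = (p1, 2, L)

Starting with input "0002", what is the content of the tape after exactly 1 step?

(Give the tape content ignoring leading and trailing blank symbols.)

Execution trace:
Initial: [p0]0002
Step 1: δ(p0, 0) = (pR, 2, L) → [pR]□2002

The machine reaches the reject state pR and halts.

After 1 step, the tape (ignoring leading/trailing blanks) is: 2002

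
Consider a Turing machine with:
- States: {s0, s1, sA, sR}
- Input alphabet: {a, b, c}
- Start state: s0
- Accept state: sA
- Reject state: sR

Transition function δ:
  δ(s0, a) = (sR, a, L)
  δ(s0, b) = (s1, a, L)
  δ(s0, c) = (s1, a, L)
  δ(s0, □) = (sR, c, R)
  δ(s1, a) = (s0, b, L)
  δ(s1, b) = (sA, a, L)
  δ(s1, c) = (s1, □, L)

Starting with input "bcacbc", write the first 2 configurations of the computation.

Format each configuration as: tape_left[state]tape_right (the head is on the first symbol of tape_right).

Transitions applied:
Step 1: δ(s0, b) = (s1, a, L)

The first 2 configurations are:
[s0]bcacbc ⊢ [s1]□acacbc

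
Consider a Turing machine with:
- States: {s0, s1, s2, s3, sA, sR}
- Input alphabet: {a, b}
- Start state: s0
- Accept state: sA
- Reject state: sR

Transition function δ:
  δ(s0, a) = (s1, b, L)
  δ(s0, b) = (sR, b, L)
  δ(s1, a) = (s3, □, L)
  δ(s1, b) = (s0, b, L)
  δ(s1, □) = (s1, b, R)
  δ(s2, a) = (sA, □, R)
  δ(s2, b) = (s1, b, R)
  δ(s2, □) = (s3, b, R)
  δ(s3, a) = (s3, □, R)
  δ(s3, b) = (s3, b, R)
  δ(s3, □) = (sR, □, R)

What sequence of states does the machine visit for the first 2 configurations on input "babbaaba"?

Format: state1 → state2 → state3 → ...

Execution trace:
Initial: [s0]babbaaba
Step 1: δ(s0, b) = (sR, b, L) → [sR]□babbaaba

The machine reaches the reject state sR and halts.

State sequence: s0 → sR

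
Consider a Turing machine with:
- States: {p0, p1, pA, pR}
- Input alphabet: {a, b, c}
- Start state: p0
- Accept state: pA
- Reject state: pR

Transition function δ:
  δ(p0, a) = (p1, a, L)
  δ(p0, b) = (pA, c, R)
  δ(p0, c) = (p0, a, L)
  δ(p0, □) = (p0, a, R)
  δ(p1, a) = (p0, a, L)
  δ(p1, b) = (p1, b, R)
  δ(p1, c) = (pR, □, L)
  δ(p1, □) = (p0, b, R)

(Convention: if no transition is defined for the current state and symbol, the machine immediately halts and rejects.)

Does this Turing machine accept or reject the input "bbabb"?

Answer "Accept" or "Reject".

Execution trace:
Initial: [p0]bbabb
Step 1: δ(p0, b) = (pA, c, R) → c[pA]babb

The machine reaches the accept state pA and halts.

Answer: Accept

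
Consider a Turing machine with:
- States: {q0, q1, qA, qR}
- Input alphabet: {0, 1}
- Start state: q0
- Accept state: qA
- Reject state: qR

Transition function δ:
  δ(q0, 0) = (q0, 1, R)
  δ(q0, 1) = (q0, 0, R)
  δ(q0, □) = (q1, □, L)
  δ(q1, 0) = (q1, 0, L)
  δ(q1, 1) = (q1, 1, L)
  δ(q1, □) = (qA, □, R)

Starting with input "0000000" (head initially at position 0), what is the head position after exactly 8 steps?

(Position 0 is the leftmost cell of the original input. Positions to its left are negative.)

Execution trace (head position shown):
Step 0: [q0]0000000  (head at position 0)
Step 1: move right → 1[q0]000000  (head at position 1)
Step 2: move right → 11[q0]00000  (head at position 2)
Step 3: move right → 111[q0]0000  (head at position 3)
Step 4: move right → 1111[q0]000  (head at position 4)
Step 5: move right → 11111[q0]00  (head at position 5)
Step 6: move right → 111111[q0]0  (head at position 6)
Step 7: move right → 1111111[q0]□  (head at position 7)
Step 8: move left → 111111[q1]1□  (head at position 6)

After 8 steps, the head is at position 6.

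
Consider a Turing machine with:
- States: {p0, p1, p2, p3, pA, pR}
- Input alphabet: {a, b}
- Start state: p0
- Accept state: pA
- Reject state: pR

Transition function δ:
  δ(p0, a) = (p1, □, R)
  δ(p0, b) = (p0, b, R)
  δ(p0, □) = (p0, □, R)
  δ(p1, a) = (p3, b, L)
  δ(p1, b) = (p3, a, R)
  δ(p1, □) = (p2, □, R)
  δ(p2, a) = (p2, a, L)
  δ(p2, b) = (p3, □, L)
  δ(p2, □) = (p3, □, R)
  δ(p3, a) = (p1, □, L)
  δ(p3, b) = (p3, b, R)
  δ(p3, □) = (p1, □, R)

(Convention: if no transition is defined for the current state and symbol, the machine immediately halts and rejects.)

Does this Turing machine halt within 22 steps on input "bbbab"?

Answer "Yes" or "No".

Execution trace:
Initial: [p0]bbbab
Step 1: δ(p0, b) = (p0, b, R) → b[p0]bbab
Step 2: δ(p0, b) = (p0, b, R) → bb[p0]bab
Step 3: δ(p0, b) = (p0, b, R) → bbb[p0]ab
Step 4: δ(p0, a) = (p1, □, R) → bbb□[p1]b
Step 5: δ(p1, b) = (p3, a, R) → bbb□a[p3]□
Step 6: δ(p3, □) = (p1, □, R) → bbb□a□[p1]□
Step 7: δ(p1, □) = (p2, □, R) → bbb□a□□[p2]□
Step 8: δ(p2, □) = (p3, □, R) → bbb□a□□□[p3]□
Step 9: δ(p3, □) = (p1, □, R) → bbb□a□□□□[p1]□
Step 10: δ(p1, □) = (p2, □, R) → bbb□a□□□□□[p2]□
Step 11: δ(p2, □) = (p3, □, R) → bbb□a□□□□□□[p3]□
Step 12: δ(p3, □) = (p1, □, R) → bbb□a□□□□□□□[p1]□
Step 13: δ(p1, □) = (p2, □, R) → bbb□a□□□□□□□□[p2]□
Step 14: δ(p2, □) = (p3, □, R) → bbb□a□□□□□□□□□[p3]□
Step 15: δ(p3, □) = (p1, □, R) → bbb□a□□□□□□□□□□[p1]□
Step 16: δ(p1, □) = (p2, □, R) → bbb□a□□□□□□□□□□□[p2]□
Step 17: δ(p2, □) = (p3, □, R) → bbb□a□□□□□□□□□□□□[p3]□
Step 18: δ(p3, □) = (p1, □, R) → bbb□a□□□□□□□□□□□□□[p1]□
Step 19: δ(p1, □) = (p2, □, R) → bbb□a□□□□□□□□□□□□□□[p2]□
Step 20: δ(p2, □) = (p3, □, R) → bbb□a□□□□□□□□□□□□□□□[p3]□
Step 21: δ(p3, □) = (p1, □, R) → bbb□a□□□□□□□□□□□□□□□□[p1]□
Step 22: δ(p1, □) = (p2, □, R) → bbb□a□□□□□□□□□□□□□□□□□[p2]□

The machine has not reached a halting state after 22 steps.
The machine did not halt within the 22-step bound.

Answer: No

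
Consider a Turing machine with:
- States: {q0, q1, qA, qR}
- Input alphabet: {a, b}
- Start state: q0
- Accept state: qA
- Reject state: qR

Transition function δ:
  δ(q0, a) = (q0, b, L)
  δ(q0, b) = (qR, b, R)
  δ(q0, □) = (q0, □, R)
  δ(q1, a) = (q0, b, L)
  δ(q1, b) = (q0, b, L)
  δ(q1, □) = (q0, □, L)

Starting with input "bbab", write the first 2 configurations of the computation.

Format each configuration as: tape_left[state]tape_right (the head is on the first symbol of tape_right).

Transitions applied:
Step 1: δ(q0, b) = (qR, b, R)

The first 2 configurations are:
[q0]bbab ⊢ b[qR]bab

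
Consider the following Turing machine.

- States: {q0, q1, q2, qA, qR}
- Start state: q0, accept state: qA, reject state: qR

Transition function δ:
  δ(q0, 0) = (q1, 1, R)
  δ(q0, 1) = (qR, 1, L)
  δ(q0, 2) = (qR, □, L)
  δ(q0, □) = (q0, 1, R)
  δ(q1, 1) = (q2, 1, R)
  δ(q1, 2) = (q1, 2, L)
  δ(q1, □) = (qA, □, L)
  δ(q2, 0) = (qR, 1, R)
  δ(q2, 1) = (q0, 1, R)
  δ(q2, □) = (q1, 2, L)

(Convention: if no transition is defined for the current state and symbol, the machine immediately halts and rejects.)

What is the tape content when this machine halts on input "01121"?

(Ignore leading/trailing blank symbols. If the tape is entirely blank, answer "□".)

Execution trace:
Initial: [q0]01121
Step 1: δ(q0, 0) = (q1, 1, R) → 1[q1]1121
Step 2: δ(q1, 1) = (q2, 1, R) → 11[q2]121
Step 3: δ(q2, 1) = (q0, 1, R) → 111[q0]21
Step 4: δ(q0, 2) = (qR, □, L) → 11[qR]1□1

The machine reaches the reject state qR and halts.

Final tape (ignoring leading/trailing blanks): 111□1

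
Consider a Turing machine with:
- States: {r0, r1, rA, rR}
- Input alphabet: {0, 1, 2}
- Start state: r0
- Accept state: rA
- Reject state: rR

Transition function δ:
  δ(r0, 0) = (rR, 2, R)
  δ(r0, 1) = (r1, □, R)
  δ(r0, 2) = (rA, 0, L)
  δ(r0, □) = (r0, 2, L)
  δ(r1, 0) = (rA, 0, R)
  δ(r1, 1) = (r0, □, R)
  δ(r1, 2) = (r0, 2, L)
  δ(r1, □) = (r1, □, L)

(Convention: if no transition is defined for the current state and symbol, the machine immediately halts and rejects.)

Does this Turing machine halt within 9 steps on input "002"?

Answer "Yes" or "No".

Execution trace:
Initial: [r0]002
Step 1: δ(r0, 0) = (rR, 2, R) → 2[rR]02

The machine reaches the reject state rR and halts.
The machine halted after 1 step (within the 9-step bound).

Answer: Yes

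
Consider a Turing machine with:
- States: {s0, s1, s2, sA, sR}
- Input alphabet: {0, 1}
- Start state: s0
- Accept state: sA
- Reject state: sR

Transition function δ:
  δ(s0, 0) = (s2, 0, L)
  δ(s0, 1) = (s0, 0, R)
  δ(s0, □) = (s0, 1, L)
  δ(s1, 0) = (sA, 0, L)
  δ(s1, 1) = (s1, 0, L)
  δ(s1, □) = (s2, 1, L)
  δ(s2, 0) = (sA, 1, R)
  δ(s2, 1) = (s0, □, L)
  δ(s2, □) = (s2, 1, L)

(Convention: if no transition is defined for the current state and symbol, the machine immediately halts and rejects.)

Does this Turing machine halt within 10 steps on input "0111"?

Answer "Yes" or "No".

Execution trace:
Initial: [s0]0111
Step 1: δ(s0, 0) = (s2, 0, L) → [s2]□0111
Step 2: δ(s2, □) = (s2, 1, L) → [s2]□10111
Step 3: δ(s2, □) = (s2, 1, L) → [s2]□110111
Step 4: δ(s2, □) = (s2, 1, L) → [s2]□1110111
Step 5: δ(s2, □) = (s2, 1, L) → [s2]□11110111
Step 6: δ(s2, □) = (s2, 1, L) → [s2]□111110111
Step 7: δ(s2, □) = (s2, 1, L) → [s2]□1111110111
Step 8: δ(s2, □) = (s2, 1, L) → [s2]□11111110111
Step 9: δ(s2, □) = (s2, 1, L) → [s2]□111111110111
Step 10: δ(s2, □) = (s2, 1, L) → [s2]□1111111110111

The machine has not reached a halting state after 10 steps.
The machine did not halt within the 10-step bound.

Answer: No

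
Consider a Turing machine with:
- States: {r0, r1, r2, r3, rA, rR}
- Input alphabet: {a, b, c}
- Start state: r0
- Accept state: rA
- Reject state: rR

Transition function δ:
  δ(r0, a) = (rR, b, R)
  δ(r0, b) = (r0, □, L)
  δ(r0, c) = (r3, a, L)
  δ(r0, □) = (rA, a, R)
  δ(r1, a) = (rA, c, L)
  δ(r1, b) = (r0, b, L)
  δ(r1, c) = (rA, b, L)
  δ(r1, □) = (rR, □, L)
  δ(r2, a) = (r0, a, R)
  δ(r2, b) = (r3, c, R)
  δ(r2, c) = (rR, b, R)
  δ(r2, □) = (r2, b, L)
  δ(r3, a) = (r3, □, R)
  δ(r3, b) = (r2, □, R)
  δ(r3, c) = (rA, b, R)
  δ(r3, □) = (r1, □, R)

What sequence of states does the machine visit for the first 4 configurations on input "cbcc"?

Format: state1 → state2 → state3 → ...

Execution trace:
Initial: [r0]cbcc
Step 1: δ(r0, c) = (r3, a, L) → [r3]□abcc
Step 2: δ(r3, □) = (r1, □, R) → □[r1]abcc
Step 3: δ(r1, a) = (rA, c, L) → [rA]□cbcc

The machine reaches the accept state rA and halts.

State sequence: r0 → r3 → r1 → rA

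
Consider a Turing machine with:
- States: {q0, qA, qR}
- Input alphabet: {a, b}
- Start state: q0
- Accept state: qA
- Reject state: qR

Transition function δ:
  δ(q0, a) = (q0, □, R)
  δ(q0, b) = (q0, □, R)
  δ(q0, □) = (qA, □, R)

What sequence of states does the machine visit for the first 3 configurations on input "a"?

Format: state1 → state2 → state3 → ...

Execution trace:
Initial: [q0]a
Step 1: δ(q0, a) = (q0, □, R) → □[q0]□
Step 2: δ(q0, □) = (qA, □, R) → □□[qA]□

The machine reaches the accept state qA and halts.

State sequence: q0 → q0 → qA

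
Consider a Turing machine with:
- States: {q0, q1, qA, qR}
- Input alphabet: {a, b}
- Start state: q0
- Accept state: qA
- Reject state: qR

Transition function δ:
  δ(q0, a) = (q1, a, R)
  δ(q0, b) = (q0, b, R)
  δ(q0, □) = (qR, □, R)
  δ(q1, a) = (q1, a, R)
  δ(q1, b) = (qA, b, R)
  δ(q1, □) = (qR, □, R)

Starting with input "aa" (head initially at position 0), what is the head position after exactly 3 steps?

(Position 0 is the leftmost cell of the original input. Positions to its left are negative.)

Execution trace (head position shown):
Step 0: [q0]aa  (head at position 0)
Step 1: move right → a[q1]a  (head at position 1)
Step 2: move right → aa[q1]□  (head at position 2)
Step 3: move right → aa□[qR]□  (head at position 3)

After 3 steps, the head is at position 3.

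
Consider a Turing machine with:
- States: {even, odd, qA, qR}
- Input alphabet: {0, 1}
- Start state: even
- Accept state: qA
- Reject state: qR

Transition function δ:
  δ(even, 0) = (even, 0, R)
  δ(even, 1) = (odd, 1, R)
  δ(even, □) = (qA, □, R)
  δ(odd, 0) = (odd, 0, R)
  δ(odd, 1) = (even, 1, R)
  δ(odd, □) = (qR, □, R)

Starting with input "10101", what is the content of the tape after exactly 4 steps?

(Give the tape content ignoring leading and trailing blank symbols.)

Execution trace:
Initial: [even]10101
Step 1: δ(even, 1) = (odd, 1, R) → 1[odd]0101
Step 2: δ(odd, 0) = (odd, 0, R) → 10[odd]101
Step 3: δ(odd, 1) = (even, 1, R) → 101[even]01
Step 4: δ(even, 0) = (even, 0, R) → 1010[even]1

After 4 steps, the tape (ignoring leading/trailing blanks) is: 10101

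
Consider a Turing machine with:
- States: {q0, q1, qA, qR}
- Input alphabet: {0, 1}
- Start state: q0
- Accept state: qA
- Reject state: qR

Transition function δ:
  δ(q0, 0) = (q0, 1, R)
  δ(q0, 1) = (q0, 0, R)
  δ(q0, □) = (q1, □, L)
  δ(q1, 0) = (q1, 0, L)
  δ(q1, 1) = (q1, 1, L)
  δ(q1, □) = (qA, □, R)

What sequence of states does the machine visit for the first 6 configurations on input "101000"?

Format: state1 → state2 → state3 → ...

Execution trace:
Initial: [q0]101000
Step 1: δ(q0, 1) = (q0, 0, R) → 0[q0]01000
Step 2: δ(q0, 0) = (q0, 1, R) → 01[q0]1000
Step 3: δ(q0, 1) = (q0, 0, R) → 010[q0]000
Step 4: δ(q0, 0) = (q0, 1, R) → 0101[q0]00
Step 5: δ(q0, 0) = (q0, 1, R) → 01011[q0]0

State sequence: q0 → q0 → q0 → q0 → q0 → q0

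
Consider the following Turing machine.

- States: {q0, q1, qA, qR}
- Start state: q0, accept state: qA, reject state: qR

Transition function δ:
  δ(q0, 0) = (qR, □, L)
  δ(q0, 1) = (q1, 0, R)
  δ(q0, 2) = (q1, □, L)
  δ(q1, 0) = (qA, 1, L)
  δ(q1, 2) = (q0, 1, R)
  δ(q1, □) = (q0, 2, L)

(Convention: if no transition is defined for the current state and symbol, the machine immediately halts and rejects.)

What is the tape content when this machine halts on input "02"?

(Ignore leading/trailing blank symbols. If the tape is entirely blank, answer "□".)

Execution trace:
Initial: [q0]02
Step 1: δ(q0, 0) = (qR, □, L) → [qR]□□2

The machine reaches the reject state qR and halts.

Final tape (ignoring leading/trailing blanks): 2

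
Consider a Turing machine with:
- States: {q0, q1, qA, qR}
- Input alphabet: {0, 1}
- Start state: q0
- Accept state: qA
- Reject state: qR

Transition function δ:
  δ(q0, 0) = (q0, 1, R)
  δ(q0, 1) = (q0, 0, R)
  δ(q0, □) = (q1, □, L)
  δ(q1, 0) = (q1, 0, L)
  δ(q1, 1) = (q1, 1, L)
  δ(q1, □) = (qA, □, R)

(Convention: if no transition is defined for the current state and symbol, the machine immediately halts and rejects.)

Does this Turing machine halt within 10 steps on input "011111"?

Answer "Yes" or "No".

Execution trace:
Initial: [q0]011111
Step 1: δ(q0, 0) = (q0, 1, R) → 1[q0]11111
Step 2: δ(q0, 1) = (q0, 0, R) → 10[q0]1111
Step 3: δ(q0, 1) = (q0, 0, R) → 100[q0]111
Step 4: δ(q0, 1) = (q0, 0, R) → 1000[q0]11
Step 5: δ(q0, 1) = (q0, 0, R) → 10000[q0]1
Step 6: δ(q0, 1) = (q0, 0, R) → 100000[q0]□
Step 7: δ(q0, □) = (q1, □, L) → 10000[q1]0□
Step 8: δ(q1, 0) = (q1, 0, L) → 1000[q1]00□
Step 9: δ(q1, 0) = (q1, 0, L) → 100[q1]000□
Step 10: δ(q1, 0) = (q1, 0, L) → 10[q1]0000□

The machine has not reached a halting state after 10 steps.
The machine did not halt within the 10-step bound.

Answer: No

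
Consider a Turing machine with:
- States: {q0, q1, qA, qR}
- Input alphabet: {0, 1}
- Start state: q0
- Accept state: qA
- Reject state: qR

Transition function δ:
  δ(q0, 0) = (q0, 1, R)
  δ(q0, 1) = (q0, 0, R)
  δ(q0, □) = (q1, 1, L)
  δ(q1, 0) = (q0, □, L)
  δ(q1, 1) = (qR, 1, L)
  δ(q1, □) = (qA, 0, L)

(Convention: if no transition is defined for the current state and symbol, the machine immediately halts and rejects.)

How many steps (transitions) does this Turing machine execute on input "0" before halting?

Execution trace:
Initial: [q0]0
Step 1: δ(q0, 0) = (q0, 1, R) → 1[q0]□
Step 2: δ(q0, □) = (q1, 1, L) → [q1]11
Step 3: δ(q1, 1) = (qR, 1, L) → [qR]□11

The machine reaches the reject state qR and halts.

The machine executed 3 steps before halting.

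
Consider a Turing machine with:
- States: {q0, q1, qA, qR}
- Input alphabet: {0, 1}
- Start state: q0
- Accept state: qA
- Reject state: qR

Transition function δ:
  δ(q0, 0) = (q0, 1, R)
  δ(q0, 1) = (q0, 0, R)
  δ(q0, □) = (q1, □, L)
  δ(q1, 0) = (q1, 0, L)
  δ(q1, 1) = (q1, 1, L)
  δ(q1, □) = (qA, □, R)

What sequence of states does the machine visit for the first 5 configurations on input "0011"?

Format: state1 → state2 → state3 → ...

Execution trace:
Initial: [q0]0011
Step 1: δ(q0, 0) = (q0, 1, R) → 1[q0]011
Step 2: δ(q0, 0) = (q0, 1, R) → 11[q0]11
Step 3: δ(q0, 1) = (q0, 0, R) → 110[q0]1
Step 4: δ(q0, 1) = (q0, 0, R) → 1100[q0]□

State sequence: q0 → q0 → q0 → q0 → q0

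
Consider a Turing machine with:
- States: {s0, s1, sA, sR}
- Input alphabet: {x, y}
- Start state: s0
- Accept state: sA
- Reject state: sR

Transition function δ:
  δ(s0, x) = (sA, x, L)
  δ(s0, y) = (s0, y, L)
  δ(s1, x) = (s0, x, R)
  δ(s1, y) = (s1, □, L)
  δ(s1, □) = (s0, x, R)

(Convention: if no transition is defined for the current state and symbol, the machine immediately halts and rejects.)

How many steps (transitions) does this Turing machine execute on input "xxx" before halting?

Execution trace:
Initial: [s0]xxx
Step 1: δ(s0, x) = (sA, x, L) → [sA]□xxx

The machine reaches the accept state sA and halts.

The machine executed 1 step before halting.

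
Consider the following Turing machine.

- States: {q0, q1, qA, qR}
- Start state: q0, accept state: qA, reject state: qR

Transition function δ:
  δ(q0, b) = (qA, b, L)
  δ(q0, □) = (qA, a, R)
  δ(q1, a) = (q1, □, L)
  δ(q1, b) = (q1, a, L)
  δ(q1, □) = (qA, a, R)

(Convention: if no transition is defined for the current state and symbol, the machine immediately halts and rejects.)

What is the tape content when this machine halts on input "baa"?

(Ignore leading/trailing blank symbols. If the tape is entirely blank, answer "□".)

Execution trace:
Initial: [q0]baa
Step 1: δ(q0, b) = (qA, b, L) → [qA]□baa

The machine reaches the accept state qA and halts.

Final tape (ignoring leading/trailing blanks): baa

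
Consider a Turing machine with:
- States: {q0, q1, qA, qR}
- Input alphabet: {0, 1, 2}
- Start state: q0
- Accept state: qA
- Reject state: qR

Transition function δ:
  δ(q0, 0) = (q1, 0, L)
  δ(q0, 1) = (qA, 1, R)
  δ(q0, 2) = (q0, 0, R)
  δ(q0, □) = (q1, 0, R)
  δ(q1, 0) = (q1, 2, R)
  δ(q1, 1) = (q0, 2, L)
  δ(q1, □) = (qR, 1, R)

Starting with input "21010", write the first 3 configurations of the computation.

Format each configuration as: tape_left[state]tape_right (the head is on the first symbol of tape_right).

Transitions applied:
Step 1: δ(q0, 2) = (q0, 0, R)
Step 2: δ(q0, 1) = (qA, 1, R)

The first 3 configurations are:
[q0]21010 ⊢ 0[q0]1010 ⊢ 01[qA]010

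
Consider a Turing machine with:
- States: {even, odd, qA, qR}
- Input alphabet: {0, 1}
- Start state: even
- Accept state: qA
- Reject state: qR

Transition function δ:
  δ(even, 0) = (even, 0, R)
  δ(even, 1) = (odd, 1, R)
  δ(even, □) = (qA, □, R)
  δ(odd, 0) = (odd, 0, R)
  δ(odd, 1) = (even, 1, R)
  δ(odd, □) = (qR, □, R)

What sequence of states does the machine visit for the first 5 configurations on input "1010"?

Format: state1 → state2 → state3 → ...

Execution trace:
Initial: [even]1010
Step 1: δ(even, 1) = (odd, 1, R) → 1[odd]010
Step 2: δ(odd, 0) = (odd, 0, R) → 10[odd]10
Step 3: δ(odd, 1) = (even, 1, R) → 101[even]0
Step 4: δ(even, 0) = (even, 0, R) → 1010[even]□

State sequence: even → odd → odd → even → even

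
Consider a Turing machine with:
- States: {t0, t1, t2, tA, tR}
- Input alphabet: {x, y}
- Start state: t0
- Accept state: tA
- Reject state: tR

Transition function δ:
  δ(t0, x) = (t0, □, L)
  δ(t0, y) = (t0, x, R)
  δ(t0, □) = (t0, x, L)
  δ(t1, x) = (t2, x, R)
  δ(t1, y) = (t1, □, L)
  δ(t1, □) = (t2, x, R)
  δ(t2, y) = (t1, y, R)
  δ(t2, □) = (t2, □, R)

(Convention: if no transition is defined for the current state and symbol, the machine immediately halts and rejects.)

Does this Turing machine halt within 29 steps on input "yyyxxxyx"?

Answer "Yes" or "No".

Execution trace:
Initial: [t0]yyyxxxyx
Step 1: δ(t0, y) = (t0, x, R) → x[t0]yyxxxyx
Step 2: δ(t0, y) = (t0, x, R) → xx[t0]yxxxyx
Step 3: δ(t0, y) = (t0, x, R) → xxx[t0]xxxyx
Step 4: δ(t0, x) = (t0, □, L) → xx[t0]x□xxyx
Step 5: δ(t0, x) = (t0, □, L) → x[t0]x□□xxyx
Step 6: δ(t0, x) = (t0, □, L) → [t0]x□□□xxyx
Step 7: δ(t0, x) = (t0, □, L) → [t0]□□□□□xxyx
Step 8: δ(t0, □) = (t0, x, L) → [t0]□x□□□□xxyx
Step 9: δ(t0, □) = (t0, x, L) → [t0]□xx□□□□xxyx
Step 10: δ(t0, □) = (t0, x, L) → [t0]□xxx□□□□xxyx
Step 11: δ(t0, □) = (t0, x, L) → [t0]□xxxx□□□□xxyx
Step 12: δ(t0, □) = (t0, x, L) → [t0]□xxxxx□□□□xxyx
Step 13: δ(t0, □) = (t0, x, L) → [t0]□xxxxxx□□□□xxyx
Step 14: δ(t0, □) = (t0, x, L) → [t0]□xxxxxxx□□□□xxyx
Step 15: δ(t0, □) = (t0, x, L) → [t0]□xxxxxxxx□□□□xxyx
Step 16: δ(t0, □) = (t0, x, L) → [t0]□xxxxxxxxx□□□□xxyx
Step 17: δ(t0, □) = (t0, x, L) → [t0]□xxxxxxxxxx□□□□xxyx
Step 18: δ(t0, □) = (t0, x, L) → [t0]□xxxxxxxxxxx□□□□xxyx
Step 19: δ(t0, □) = (t0, x, L) → [t0]□xxxxxxxxxxxx□□□□xxyx
Step 20: δ(t0, □) = (t0, x, L) → [t0]□xxxxxxxxxxxxx□□□□xxyx
Step 21: δ(t0, □) = (t0, x, L) → [t0]□xxxxxxxxxxxxxx□□□□xxyx
Step 22: δ(t0, □) = (t0, x, L) → [t0]□xxxxxxxxxxxxxxx□□□□xxyx
Step 23: δ(t0, □) = (t0, x, L) → [t0]□xxxxxxxxxxxxxxxx□□□□xxyx
Step 24: δ(t0, □) = (t0, x, L) → [t0]□xxxxxxxxxxxxxxxxx□□□□xxyx
Step 25: δ(t0, □) = (t0, x, L) → [t0]□xxxxxxxxxxxxxxxxxx□□□□xxyx
Step 26: δ(t0, □) = (t0, x, L) → [t0]□xxxxxxxxxxxxxxxxxxx□□□□xxyx
Step 27: δ(t0, □) = (t0, x, L) → [t0]□xxxxxxxxxxxxxxxxxxxx□□□□xxyx
Step 28: δ(t0, □) = (t0, x, L) → [t0]□xxxxxxxxxxxxxxxxxxxxx□□□□xxyx
Step 29: δ(t0, □) = (t0, x, L) → [t0]□xxxxxxxxxxxxxxxxxxxxxx□□□□xxyx

The machine has not reached a halting state after 29 steps.
The machine did not halt within the 29-step bound.

Answer: No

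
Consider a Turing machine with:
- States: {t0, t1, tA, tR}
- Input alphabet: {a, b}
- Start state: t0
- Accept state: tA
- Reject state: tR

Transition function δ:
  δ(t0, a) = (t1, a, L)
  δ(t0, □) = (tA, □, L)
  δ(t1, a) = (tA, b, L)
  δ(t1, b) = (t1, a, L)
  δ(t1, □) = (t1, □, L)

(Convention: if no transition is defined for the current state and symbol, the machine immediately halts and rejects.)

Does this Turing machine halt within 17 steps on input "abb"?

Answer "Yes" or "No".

Execution trace:
Initial: [t0]abb
Step 1: δ(t0, a) = (t1, a, L) → [t1]□abb
Step 2: δ(t1, □) = (t1, □, L) → [t1]□□abb
Step 3: δ(t1, □) = (t1, □, L) → [t1]□□□abb
Step 4: δ(t1, □) = (t1, □, L) → [t1]□□□□abb
Step 5: δ(t1, □) = (t1, □, L) → [t1]□□□□□abb
Step 6: δ(t1, □) = (t1, □, L) → [t1]□□□□□□abb
Step 7: δ(t1, □) = (t1, □, L) → [t1]□□□□□□□abb
Step 8: δ(t1, □) = (t1, □, L) → [t1]□□□□□□□□abb
Step 9: δ(t1, □) = (t1, □, L) → [t1]□□□□□□□□□abb
Step 10: δ(t1, □) = (t1, □, L) → [t1]□□□□□□□□□□abb
Step 11: δ(t1, □) = (t1, □, L) → [t1]□□□□□□□□□□□abb
Step 12: δ(t1, □) = (t1, □, L) → [t1]□□□□□□□□□□□□abb
Step 13: δ(t1, □) = (t1, □, L) → [t1]□□□□□□□□□□□□□abb
Step 14: δ(t1, □) = (t1, □, L) → [t1]□□□□□□□□□□□□□□abb
Step 15: δ(t1, □) = (t1, □, L) → [t1]□□□□□□□□□□□□□□□abb
Step 16: δ(t1, □) = (t1, □, L) → [t1]□□□□□□□□□□□□□□□□abb
Step 17: δ(t1, □) = (t1, □, L) → [t1]□□□□□□□□□□□□□□□□□abb

The machine has not reached a halting state after 17 steps.
The machine did not halt within the 17-step bound.

Answer: No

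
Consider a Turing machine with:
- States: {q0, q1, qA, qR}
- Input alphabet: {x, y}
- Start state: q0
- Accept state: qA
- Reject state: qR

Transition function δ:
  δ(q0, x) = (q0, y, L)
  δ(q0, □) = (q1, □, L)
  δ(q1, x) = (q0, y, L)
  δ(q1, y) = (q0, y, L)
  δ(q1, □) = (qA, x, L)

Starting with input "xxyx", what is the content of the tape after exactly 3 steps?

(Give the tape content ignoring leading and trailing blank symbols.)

Execution trace:
Initial: [q0]xxyx
Step 1: δ(q0, x) = (q0, y, L) → [q0]□yxyx
Step 2: δ(q0, □) = (q1, □, L) → [q1]□□yxyx
Step 3: δ(q1, □) = (qA, x, L) → [qA]□x□yxyx

The machine reaches the accept state qA and halts.

After 3 steps, the tape (ignoring leading/trailing blanks) is: x□yxyx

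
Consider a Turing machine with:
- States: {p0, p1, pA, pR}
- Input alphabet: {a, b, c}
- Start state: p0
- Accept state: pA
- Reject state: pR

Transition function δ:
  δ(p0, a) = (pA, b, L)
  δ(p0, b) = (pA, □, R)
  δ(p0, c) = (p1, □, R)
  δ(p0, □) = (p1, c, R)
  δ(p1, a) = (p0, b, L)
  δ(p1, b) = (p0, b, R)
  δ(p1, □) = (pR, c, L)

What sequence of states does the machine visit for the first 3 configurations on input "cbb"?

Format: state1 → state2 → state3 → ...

Execution trace:
Initial: [p0]cbb
Step 1: δ(p0, c) = (p1, □, R) → □[p1]bb
Step 2: δ(p1, b) = (p0, b, R) → □b[p0]b

State sequence: p0 → p1 → p0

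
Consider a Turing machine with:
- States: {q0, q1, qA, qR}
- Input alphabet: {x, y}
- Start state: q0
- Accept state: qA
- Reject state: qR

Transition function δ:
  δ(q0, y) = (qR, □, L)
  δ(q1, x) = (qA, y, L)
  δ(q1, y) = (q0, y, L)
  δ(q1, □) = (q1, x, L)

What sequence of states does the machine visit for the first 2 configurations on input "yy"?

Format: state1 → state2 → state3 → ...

Execution trace:
Initial: [q0]yy
Step 1: δ(q0, y) = (qR, □, L) → [qR]□□y

The machine reaches the reject state qR and halts.

State sequence: q0 → qR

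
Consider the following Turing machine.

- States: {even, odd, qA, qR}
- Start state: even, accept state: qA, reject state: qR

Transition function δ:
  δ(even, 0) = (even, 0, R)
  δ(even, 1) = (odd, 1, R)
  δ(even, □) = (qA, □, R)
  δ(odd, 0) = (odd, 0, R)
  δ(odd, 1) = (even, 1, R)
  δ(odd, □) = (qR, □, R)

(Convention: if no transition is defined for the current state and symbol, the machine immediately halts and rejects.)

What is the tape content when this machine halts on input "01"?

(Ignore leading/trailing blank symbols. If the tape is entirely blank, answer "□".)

Execution trace:
Initial: [even]01
Step 1: δ(even, 0) = (even, 0, R) → 0[even]1
Step 2: δ(even, 1) = (odd, 1, R) → 01[odd]□
Step 3: δ(odd, □) = (qR, □, R) → 01□[qR]□

The machine reaches the reject state qR and halts.

Final tape (ignoring leading/trailing blanks): 01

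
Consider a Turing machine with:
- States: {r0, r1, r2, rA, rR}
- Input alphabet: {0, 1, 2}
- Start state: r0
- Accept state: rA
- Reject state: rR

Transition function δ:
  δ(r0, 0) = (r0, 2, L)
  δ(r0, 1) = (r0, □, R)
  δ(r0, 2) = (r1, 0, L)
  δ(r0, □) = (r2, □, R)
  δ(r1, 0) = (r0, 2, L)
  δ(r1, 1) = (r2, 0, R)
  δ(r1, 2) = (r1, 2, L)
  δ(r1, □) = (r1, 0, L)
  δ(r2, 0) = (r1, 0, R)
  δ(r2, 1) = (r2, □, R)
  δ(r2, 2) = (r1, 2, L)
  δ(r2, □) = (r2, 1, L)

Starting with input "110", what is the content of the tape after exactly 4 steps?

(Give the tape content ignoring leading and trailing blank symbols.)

Execution trace:
Initial: [r0]110
Step 1: δ(r0, 1) = (r0, □, R) → □[r0]10
Step 2: δ(r0, 1) = (r0, □, R) → □□[r0]0
Step 3: δ(r0, 0) = (r0, 2, L) → □[r0]□2
Step 4: δ(r0, □) = (r2, □, R) → □□[r2]2

After 4 steps, the tape (ignoring leading/trailing blanks) is: 2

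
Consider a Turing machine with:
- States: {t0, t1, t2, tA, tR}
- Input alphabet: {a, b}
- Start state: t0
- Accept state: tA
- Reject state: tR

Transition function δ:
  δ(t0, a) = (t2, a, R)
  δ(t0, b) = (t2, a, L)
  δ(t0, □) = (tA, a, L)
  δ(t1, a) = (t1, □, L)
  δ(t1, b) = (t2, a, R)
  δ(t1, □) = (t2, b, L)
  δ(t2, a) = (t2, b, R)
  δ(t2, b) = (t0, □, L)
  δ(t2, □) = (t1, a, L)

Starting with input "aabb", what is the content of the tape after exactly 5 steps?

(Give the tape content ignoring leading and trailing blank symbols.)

Execution trace:
Initial: [t0]aabb
Step 1: δ(t0, a) = (t2, a, R) → a[t2]abb
Step 2: δ(t2, a) = (t2, b, R) → ab[t2]bb
Step 3: δ(t2, b) = (t0, □, L) → a[t0]b□b
Step 4: δ(t0, b) = (t2, a, L) → [t2]aa□b
Step 5: δ(t2, a) = (t2, b, R) → b[t2]a□b

After 5 steps, the tape (ignoring leading/trailing blanks) is: ba□b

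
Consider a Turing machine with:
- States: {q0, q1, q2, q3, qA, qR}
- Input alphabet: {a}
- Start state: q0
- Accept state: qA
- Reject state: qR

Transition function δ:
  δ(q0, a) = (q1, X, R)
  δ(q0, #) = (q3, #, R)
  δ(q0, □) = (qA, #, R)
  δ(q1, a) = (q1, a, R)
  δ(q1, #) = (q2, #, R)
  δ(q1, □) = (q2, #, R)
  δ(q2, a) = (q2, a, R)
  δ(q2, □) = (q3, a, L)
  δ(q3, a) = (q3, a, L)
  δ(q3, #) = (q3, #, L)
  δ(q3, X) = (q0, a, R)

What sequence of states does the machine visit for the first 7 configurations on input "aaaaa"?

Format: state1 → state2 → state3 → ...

Execution trace:
Initial: [q0]aaaaa
Step 1: δ(q0, a) = (q1, X, R) → X[q1]aaaa
Step 2: δ(q1, a) = (q1, a, R) → Xa[q1]aaa
Step 3: δ(q1, a) = (q1, a, R) → Xaa[q1]aa
Step 4: δ(q1, a) = (q1, a, R) → Xaaa[q1]a
Step 5: δ(q1, a) = (q1, a, R) → Xaaaa[q1]□
Step 6: δ(q1, □) = (q2, #, R) → Xaaaa#[q2]□

State sequence: q0 → q1 → q1 → q1 → q1 → q1 → q2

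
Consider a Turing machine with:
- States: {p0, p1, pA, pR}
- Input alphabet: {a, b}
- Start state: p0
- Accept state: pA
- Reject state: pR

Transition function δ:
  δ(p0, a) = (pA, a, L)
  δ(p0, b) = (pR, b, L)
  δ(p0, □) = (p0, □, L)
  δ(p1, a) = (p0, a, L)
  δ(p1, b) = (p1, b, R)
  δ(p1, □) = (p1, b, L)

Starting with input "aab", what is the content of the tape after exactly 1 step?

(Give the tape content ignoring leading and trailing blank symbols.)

Execution trace:
Initial: [p0]aab
Step 1: δ(p0, a) = (pA, a, L) → [pA]□aab

The machine reaches the accept state pA and halts.

After 1 step, the tape (ignoring leading/trailing blanks) is: aab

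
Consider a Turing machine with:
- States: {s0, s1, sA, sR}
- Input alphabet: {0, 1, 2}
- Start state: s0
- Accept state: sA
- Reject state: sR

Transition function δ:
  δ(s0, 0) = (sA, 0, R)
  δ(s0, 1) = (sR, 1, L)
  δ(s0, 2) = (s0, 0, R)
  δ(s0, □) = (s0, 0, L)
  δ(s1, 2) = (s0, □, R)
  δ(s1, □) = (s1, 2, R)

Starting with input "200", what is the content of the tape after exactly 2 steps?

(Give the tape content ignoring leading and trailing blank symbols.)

Execution trace:
Initial: [s0]200
Step 1: δ(s0, 2) = (s0, 0, R) → 0[s0]00
Step 2: δ(s0, 0) = (sA, 0, R) → 00[sA]0

The machine reaches the accept state sA and halts.

After 2 steps, the tape (ignoring leading/trailing blanks) is: 000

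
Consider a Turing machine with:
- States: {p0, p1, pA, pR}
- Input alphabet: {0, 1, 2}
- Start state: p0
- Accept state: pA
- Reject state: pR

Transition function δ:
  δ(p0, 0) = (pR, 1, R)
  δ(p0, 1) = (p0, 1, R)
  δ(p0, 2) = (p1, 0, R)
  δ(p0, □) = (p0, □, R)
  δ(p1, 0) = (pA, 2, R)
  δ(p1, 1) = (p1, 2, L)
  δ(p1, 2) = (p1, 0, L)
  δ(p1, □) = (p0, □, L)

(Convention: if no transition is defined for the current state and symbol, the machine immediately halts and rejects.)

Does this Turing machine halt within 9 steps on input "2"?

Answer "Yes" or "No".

Execution trace:
Initial: [p0]2
Step 1: δ(p0, 2) = (p1, 0, R) → 0[p1]□
Step 2: δ(p1, □) = (p0, □, L) → [p0]0□
Step 3: δ(p0, 0) = (pR, 1, R) → 1[pR]□

The machine reaches the reject state pR and halts.
The machine halted after 3 steps (within the 9-step bound).

Answer: Yes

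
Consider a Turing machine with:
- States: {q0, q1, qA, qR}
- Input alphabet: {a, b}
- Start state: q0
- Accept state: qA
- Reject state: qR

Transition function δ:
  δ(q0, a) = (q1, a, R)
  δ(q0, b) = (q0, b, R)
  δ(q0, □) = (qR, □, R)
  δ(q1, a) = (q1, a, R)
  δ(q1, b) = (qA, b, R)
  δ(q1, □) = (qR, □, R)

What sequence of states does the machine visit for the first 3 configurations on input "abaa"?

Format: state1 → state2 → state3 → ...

Execution trace:
Initial: [q0]abaa
Step 1: δ(q0, a) = (q1, a, R) → a[q1]baa
Step 2: δ(q1, b) = (qA, b, R) → ab[qA]aa

The machine reaches the accept state qA and halts.

State sequence: q0 → q1 → qA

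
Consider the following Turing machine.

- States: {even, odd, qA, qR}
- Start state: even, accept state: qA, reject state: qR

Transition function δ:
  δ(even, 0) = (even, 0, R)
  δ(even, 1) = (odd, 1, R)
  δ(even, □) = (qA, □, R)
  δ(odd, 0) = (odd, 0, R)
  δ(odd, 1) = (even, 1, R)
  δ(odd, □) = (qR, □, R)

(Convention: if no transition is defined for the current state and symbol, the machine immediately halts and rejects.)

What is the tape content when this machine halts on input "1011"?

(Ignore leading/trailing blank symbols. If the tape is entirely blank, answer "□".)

Execution trace:
Initial: [even]1011
Step 1: δ(even, 1) = (odd, 1, R) → 1[odd]011
Step 2: δ(odd, 0) = (odd, 0, R) → 10[odd]11
Step 3: δ(odd, 1) = (even, 1, R) → 101[even]1
Step 4: δ(even, 1) = (odd, 1, R) → 1011[odd]□
Step 5: δ(odd, □) = (qR, □, R) → 1011□[qR]□

The machine reaches the reject state qR and halts.

Final tape (ignoring leading/trailing blanks): 1011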